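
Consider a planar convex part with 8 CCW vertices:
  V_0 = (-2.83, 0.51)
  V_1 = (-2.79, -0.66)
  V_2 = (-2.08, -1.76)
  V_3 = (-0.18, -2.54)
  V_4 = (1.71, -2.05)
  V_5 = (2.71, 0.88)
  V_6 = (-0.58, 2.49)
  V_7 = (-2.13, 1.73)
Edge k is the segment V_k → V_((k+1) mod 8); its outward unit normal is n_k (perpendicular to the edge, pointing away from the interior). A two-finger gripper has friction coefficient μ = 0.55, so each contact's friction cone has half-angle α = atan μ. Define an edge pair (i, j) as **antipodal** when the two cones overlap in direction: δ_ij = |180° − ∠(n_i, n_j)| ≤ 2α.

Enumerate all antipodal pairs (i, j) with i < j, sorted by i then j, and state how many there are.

α = atan 0.55 = 28.81°;  2α = 57.62°
n_0 = (-0.9994, -0.0342)
n_1 = (-0.8402, -0.5423)
n_2 = (-0.3798, -0.9251)
n_3 = (+0.2510, -0.9680)
n_4 = (+0.9464, -0.3230)
n_5 = (+0.4396, +0.8982)
n_6 = (-0.4402, +0.8979)
n_7 = (-0.8674, +0.4977)
  (0,1): δ = 149.12°  ·
  (0,2): δ = 114.28°  ·
  (0,3): δ = 77.42°  ·
  (0,4): δ = 20.80°  ✓
  (0,5): δ = 61.97°  ·
  (0,6): δ = 114.16°  ·
  (0,7): δ = 148.20°  ·
  (1,2): δ = 145.16°  ·
  (1,3): δ = 108.31°  ·
  (1,4): δ = 51.69°  ✓
  (1,5): δ = 31.08°  ✓
  (1,6): δ = 83.28°  ·
  (1,7): δ = 117.31°  ·
  (2,3): δ = 143.15°  ·
  (2,4): δ = 86.53°  ·
  (2,5): δ = 3.76°  ✓
  (2,6): δ = 48.44°  ✓
  (2,7): δ = 82.47°  ·
  (3,4): δ = 123.38°  ·
  (3,5): δ = 40.61°  ✓
  (3,6): δ = 11.59°  ✓
  (3,7): δ = 45.62°  ✓
  (4,5): δ = 97.23°  ·
  (4,6): δ = 45.04°  ✓
  (4,7): δ = 11.00°  ✓
  (5,6): δ = 127.80°  ·
  (5,7): δ = 93.77°  ·
  (6,7): δ = 145.97°  ·
antipodal pairs: 10

count = 10; pairs: (0,4), (1,4), (1,5), (2,5), (2,6), (3,5), (3,6), (3,7), (4,6), (4,7)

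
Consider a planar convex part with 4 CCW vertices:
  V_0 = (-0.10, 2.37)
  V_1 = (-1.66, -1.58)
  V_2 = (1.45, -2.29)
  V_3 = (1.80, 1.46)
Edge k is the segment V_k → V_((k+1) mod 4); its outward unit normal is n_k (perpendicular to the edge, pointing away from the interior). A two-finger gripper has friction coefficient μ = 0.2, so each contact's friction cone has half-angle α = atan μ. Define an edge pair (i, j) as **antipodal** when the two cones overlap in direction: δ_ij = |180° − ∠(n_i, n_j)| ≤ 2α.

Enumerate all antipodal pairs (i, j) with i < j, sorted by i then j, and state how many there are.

count = 2; pairs: (0,2), (1,3)

α = atan 0.2 = 11.31°;  2α = 22.62°
n_0 = (-0.9301, +0.3673)
n_1 = (-0.2226, -0.9749)
n_2 = (+0.9957, -0.0929)
n_3 = (+0.4320, +0.9019)
  (0,1): δ = 81.31°  ·
  (0,2): δ = 16.22°  ✓
  (0,3): δ = 85.96°  ·
  (1,2): δ = 82.47°  ·
  (1,3): δ = 12.73°  ✓
  (2,3): δ = 110.26°  ·
antipodal pairs: 2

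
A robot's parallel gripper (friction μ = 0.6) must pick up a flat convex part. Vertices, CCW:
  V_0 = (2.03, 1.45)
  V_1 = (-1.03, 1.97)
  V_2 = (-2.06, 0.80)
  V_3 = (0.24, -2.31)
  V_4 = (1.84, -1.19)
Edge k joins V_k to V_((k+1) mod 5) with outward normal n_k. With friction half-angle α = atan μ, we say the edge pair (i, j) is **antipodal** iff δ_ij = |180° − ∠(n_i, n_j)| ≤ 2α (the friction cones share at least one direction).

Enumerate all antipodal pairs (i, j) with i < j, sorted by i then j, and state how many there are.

count = 5; pairs: (0,2), (0,3), (1,3), (1,4), (2,4)

α = atan 0.6 = 30.96°;  2α = 61.93°
n_0 = (+0.1675, +0.9859)
n_1 = (-0.7506, +0.6608)
n_2 = (-0.8040, -0.5946)
n_3 = (+0.5735, -0.8192)
n_4 = (+0.9974, -0.0718)
  (0,1): δ = 121.71°  ·
  (0,2): δ = 43.87°  ✓
  (0,3): δ = 44.64°  ✓
  (0,4): δ = 95.53°  ·
  (1,2): δ = 102.16°  ·
  (1,3): δ = 13.65°  ✓
  (1,4): δ = 37.24°  ✓
  (2,3): δ = 91.49°  ·
  (2,4): δ = 40.60°  ✓
  (3,4): δ = 129.11°  ·
antipodal pairs: 5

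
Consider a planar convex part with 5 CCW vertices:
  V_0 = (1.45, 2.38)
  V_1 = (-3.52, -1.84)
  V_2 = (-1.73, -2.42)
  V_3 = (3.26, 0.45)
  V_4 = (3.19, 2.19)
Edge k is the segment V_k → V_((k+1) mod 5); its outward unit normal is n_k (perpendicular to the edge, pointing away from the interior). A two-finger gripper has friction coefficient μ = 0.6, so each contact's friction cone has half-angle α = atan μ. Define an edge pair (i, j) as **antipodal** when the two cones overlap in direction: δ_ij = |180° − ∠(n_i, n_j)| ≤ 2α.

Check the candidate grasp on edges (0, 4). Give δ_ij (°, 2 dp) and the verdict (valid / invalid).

α = atan 0.6 = 30.96°;  2α = 61.93°
edge 0: e_0 = (-4.97, -4.22);  n_0 = (-0.6472, +0.7623)
edge 4: e_4 = (-1.74, +0.19);  n_4 = (+0.1086, +0.9941)
∠(n_0, n_4) = 46.57°
δ = |180° − 46.57°| = 133.43°
133.43° > 2α = 61.93°  →  invalid

δ = 133.43°, invalid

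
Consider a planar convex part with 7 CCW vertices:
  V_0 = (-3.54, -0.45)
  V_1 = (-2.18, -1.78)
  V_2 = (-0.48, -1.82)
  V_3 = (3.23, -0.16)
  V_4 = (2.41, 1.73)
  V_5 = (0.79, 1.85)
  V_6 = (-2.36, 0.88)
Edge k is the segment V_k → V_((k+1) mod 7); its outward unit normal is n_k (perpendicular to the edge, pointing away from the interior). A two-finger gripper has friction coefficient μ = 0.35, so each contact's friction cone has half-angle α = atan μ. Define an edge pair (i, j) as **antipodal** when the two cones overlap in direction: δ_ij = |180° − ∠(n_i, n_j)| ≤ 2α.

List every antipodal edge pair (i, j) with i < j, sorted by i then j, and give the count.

α = atan 0.35 = 19.29°;  2α = 38.58°
n_0 = (-0.6992, -0.7149)
n_1 = (-0.0235, -0.9997)
n_2 = (+0.4084, -0.9128)
n_3 = (+0.9174, +0.3980)
n_4 = (+0.0739, +0.9973)
n_5 = (-0.2943, +0.9557)
n_6 = (-0.7480, +0.6637)
  (0,1): δ = 136.99°  ·
  (0,2): δ = 111.53°  ·
  (0,3): δ = 22.18°  ✓
  (0,4): δ = 40.12°  ·
  (0,5): δ = 61.48°  ·
  (0,6): δ = 92.78°  ·
  (1,2): δ = 154.55°  ·
  (1,3): δ = 65.20°  ·
  (1,4): δ = 2.89°  ✓
  (1,5): δ = 18.46°  ✓
  (1,6): δ = 49.77°  ·
  (2,3): δ = 90.65°  ·
  (2,4): δ = 28.34°  ✓
  (2,5): δ = 6.99°  ✓
  (2,6): δ = 24.31°  ✓
  (3,4): δ = 117.69°  ·
  (3,5): δ = 96.34°  ·
  (3,6): δ = 65.03°  ·
  (4,5): δ = 158.65°  ·
  (4,6): δ = 127.34°  ·
  (5,6): δ = 148.70°  ·
antipodal pairs: 6

count = 6; pairs: (0,3), (1,4), (1,5), (2,4), (2,5), (2,6)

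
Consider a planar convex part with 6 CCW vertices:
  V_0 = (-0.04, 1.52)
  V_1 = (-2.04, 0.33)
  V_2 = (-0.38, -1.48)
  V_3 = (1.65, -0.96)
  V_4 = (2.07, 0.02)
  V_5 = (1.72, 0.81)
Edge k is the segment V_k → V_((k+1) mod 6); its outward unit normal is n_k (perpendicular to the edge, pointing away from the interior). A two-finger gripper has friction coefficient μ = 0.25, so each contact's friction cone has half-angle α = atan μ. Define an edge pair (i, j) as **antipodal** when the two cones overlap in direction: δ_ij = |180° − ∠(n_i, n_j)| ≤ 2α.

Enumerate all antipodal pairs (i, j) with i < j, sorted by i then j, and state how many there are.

count = 3; pairs: (0,2), (1,4), (1,5)

α = atan 0.25 = 14.04°;  2α = 28.07°
n_0 = (-0.5113, +0.8594)
n_1 = (-0.7370, -0.6759)
n_2 = (+0.2481, -0.9687)
n_3 = (+0.9191, -0.3939)
n_4 = (+0.9143, +0.4051)
n_5 = (+0.3741, +0.9274)
  (0,1): δ = 78.23°  ·
  (0,2): δ = 16.38°  ✓
  (0,3): δ = 36.05°  ·
  (0,4): δ = 83.14°  ·
  (0,5): δ = 127.28°  ·
  (1,2): δ = 118.16°  ·
  (1,3): δ = 65.72°  ·
  (1,4): δ = 18.63°  ✓
  (1,5): δ = 25.51°  ✓
  (2,3): δ = 127.57°  ·
  (2,4): δ = 80.47°  ·
  (2,5): δ = 36.34°  ·
  (3,4): δ = 132.91°  ·
  (3,5): δ = 88.77°  ·
  (4,5): δ = 135.86°  ·
antipodal pairs: 3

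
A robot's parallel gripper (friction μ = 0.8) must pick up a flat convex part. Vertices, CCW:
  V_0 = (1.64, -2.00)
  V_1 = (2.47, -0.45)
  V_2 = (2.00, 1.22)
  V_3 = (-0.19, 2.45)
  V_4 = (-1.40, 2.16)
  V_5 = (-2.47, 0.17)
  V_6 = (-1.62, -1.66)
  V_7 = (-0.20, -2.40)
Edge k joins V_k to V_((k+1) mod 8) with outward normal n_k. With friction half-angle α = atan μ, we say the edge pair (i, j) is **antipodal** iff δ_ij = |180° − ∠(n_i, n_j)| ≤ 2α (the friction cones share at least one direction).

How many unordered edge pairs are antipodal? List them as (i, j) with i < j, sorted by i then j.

α = atan 0.8 = 38.66°;  2α = 77.32°
n_0 = (+0.8816, -0.4721)
n_1 = (+0.9626, +0.2709)
n_2 = (+0.4897, +0.8719)
n_3 = (-0.2331, +0.9725)
n_4 = (-0.8808, +0.4736)
n_5 = (-0.9069, -0.4213)
n_6 = (-0.4621, -0.8868)
n_7 = (+0.2124, -0.9772)
  (0,1): δ = 136.11°  ·
  (0,2): δ = 91.15°  ·
  (0,3): δ = 48.35°  ✓
  (0,4): δ = 0.10°  ✓
  (0,5): δ = 53.08°  ✓
  (0,6): δ = 90.64°  ·
  (0,7): δ = 130.43°  ·
  (1,2): δ = 135.04°  ·
  (1,3): δ = 92.24°  ·
  (1,4): δ = 43.98°  ✓
  (1,5): δ = 9.20°  ✓
  (1,6): δ = 46.76°  ✓
  (1,7): δ = 86.55°  ·
  (2,3): δ = 137.20°  ·
  (2,4): δ = 88.95°  ·
  (2,5): δ = 35.77°  ✓
  (2,6): δ = 1.80°  ✓
  (2,7): δ = 41.59°  ✓
  (3,4): δ = 131.74°  ·
  (3,5): δ = 78.56°  ·
  (3,6): δ = 41.00°  ✓
  (3,7): δ = 1.21°  ✓
  (4,5): δ = 126.82°  ·
  (4,6): δ = 89.26°  ·
  (4,7): δ = 49.47°  ✓
  (5,6): δ = 142.44°  ·
  (5,7): δ = 102.65°  ·
  (6,7): δ = 140.21°  ·
antipodal pairs: 12

count = 12; pairs: (0,3), (0,4), (0,5), (1,4), (1,5), (1,6), (2,5), (2,6), (2,7), (3,6), (3,7), (4,7)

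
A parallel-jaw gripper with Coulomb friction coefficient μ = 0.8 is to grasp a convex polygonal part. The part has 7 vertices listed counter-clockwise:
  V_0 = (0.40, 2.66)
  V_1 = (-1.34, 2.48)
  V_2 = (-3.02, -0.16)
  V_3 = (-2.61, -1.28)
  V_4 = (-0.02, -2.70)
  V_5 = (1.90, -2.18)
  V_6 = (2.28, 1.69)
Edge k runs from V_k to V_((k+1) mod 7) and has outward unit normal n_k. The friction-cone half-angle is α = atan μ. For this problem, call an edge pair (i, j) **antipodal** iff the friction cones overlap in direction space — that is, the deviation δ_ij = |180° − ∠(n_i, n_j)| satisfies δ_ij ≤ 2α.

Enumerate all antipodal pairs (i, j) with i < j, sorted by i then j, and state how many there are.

count = 10; pairs: (0,2), (0,3), (0,4), (1,4), (1,5), (2,5), (2,6), (3,5), (3,6), (4,6)

α = atan 0.8 = 38.66°;  2α = 77.32°
n_0 = (-0.1029, +0.9947)
n_1 = (-0.8437, +0.5369)
n_2 = (-0.9391, -0.3438)
n_3 = (-0.4807, -0.8769)
n_4 = (+0.2614, -0.9652)
n_5 = (+0.9952, -0.0977)
n_6 = (+0.4585, +0.8887)
  (0,1): δ = 128.38°  ·
  (0,2): δ = 75.80°  ✓
  (0,3): δ = 34.64°  ✓
  (0,4): δ = 9.25°  ✓
  (0,5): δ = 78.49°  ·
  (0,6): δ = 146.80°  ·
  (1,2): δ = 127.42°  ·
  (1,3): δ = 86.26°  ·
  (1,4): δ = 42.37°  ✓
  (1,5): δ = 26.86°  ✓
  (1,6): δ = 95.18°  ·
  (2,3): δ = 138.84°  ·
  (2,4): δ = 94.95°  ·
  (2,5): δ = 25.71°  ✓
  (2,6): δ = 42.60°  ✓
  (3,4): δ = 136.11°  ·
  (3,5): δ = 66.87°  ✓
  (3,6): δ = 1.44°  ✓
  (4,5): δ = 110.76°  ·
  (4,6): δ = 42.45°  ✓
  (5,6): δ = 111.68°  ·
antipodal pairs: 10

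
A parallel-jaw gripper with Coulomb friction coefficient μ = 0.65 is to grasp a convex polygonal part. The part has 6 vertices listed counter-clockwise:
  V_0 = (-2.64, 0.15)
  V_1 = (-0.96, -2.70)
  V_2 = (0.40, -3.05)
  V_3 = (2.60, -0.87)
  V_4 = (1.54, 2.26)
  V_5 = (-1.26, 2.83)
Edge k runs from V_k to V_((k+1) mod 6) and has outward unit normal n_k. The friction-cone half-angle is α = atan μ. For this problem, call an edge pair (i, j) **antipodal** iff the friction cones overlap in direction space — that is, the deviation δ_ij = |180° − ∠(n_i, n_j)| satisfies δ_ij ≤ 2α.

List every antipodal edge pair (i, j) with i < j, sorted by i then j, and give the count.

α = atan 0.65 = 33.02°;  2α = 66.05°
n_0 = (-0.8615, -0.5078)
n_1 = (-0.2492, -0.9684)
n_2 = (+0.7039, -0.7103)
n_3 = (+0.9472, +0.3208)
n_4 = (+0.1995, +0.9799)
n_5 = (-0.8891, +0.4578)
  (0,1): δ = 134.95°  ·
  (0,2): δ = 75.78°  ·
  (0,3): δ = 11.81°  ✓
  (0,4): δ = 47.98°  ✓
  (0,5): δ = 122.24°  ·
  (1,2): δ = 120.83°  ·
  (1,3): δ = 56.86°  ✓
  (1,4): δ = 2.93°  ✓
  (1,5): δ = 77.19°  ·
  (2,3): δ = 116.03°  ·
  (2,4): δ = 56.24°  ✓
  (2,5): δ = 18.02°  ✓
  (3,4): δ = 120.22°  ·
  (3,5): δ = 45.95°  ✓
  (4,5): δ = 105.74°  ·
antipodal pairs: 7

count = 7; pairs: (0,3), (0,4), (1,3), (1,4), (2,4), (2,5), (3,5)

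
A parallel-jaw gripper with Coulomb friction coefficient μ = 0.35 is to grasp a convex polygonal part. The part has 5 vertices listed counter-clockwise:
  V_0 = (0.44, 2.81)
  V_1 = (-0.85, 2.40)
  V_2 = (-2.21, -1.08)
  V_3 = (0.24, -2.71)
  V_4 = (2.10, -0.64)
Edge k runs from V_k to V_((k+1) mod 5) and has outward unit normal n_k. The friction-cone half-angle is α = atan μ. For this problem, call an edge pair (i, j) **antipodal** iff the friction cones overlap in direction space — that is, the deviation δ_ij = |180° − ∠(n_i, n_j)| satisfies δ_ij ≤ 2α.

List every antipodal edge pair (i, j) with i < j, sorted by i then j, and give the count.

count = 3; pairs: (0,3), (1,3), (2,4)

α = atan 0.35 = 19.29°;  2α = 38.58°
n_0 = (-0.3029, +0.9530)
n_1 = (-0.9314, +0.3640)
n_2 = (-0.5539, -0.8326)
n_3 = (+0.7438, -0.6684)
n_4 = (+0.9011, +0.4336)
  (0,1): δ = 128.98°  ·
  (0,2): δ = 51.27°  ·
  (0,3): δ = 30.43°  ✓
  (0,4): δ = 98.06°  ·
  (1,2): δ = 102.29°  ·
  (1,3): δ = 20.60°  ✓
  (1,4): δ = 47.04°  ·
  (2,3): δ = 98.31°  ·
  (2,4): δ = 30.67°  ✓
  (3,4): δ = 112.36°  ·
antipodal pairs: 3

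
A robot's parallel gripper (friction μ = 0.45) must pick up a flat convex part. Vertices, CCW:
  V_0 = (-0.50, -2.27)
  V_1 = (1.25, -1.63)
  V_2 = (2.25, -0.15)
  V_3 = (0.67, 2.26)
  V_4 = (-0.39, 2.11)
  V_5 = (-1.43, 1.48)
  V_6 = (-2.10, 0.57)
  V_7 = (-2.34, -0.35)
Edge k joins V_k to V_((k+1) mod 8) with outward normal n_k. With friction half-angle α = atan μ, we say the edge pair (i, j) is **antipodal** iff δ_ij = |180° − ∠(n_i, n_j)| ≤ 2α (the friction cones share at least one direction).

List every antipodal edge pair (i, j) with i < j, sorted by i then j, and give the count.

count = 9; pairs: (0,3), (0,4), (0,5), (1,3), (1,4), (1,5), (1,6), (2,6), (2,7)

α = atan 0.45 = 24.23°;  2α = 48.46°
n_0 = (+0.3435, -0.9392)
n_1 = (+0.8286, -0.5599)
n_2 = (+0.8363, +0.5483)
n_3 = (-0.1401, +0.9901)
n_4 = (-0.5181, +0.8553)
n_5 = (-0.8053, +0.5929)
n_6 = (-0.9676, +0.2524)
n_7 = (-0.7220, -0.6919)
  (0,1): δ = 144.13°  ·
  (0,2): δ = 76.84°  ·
  (0,3): δ = 12.03°  ✓
  (0,4): δ = 11.12°  ✓
  (0,5): δ = 33.55°  ✓
  (0,6): δ = 55.29°  ·
  (0,7): δ = 113.69°  ·
  (1,2): δ = 112.71°  ·
  (1,3): δ = 47.90°  ✓
  (1,4): δ = 24.75°  ✓
  (1,5): δ = 2.32°  ✓
  (1,6): δ = 19.43°  ✓
  (1,7): δ = 77.83°  ·
  (2,3): δ = 115.19°  ·
  (2,4): δ = 92.04°  ·
  (2,5): δ = 69.61°  ·
  (2,6): δ = 47.87°  ✓
  (2,7): δ = 10.53°  ✓
  (3,4): δ = 156.85°  ·
  (3,5): δ = 134.42°  ·
  (3,6): δ = 112.68°  ·
  (3,7): δ = 54.27°  ·
  (4,5): δ = 157.57°  ·
  (4,6): δ = 135.83°  ·
  (4,7): δ = 77.43°  ·
  (5,6): δ = 158.26°  ·
  (5,7): δ = 99.86°  ·
  (6,7): δ = 121.60°  ·
antipodal pairs: 9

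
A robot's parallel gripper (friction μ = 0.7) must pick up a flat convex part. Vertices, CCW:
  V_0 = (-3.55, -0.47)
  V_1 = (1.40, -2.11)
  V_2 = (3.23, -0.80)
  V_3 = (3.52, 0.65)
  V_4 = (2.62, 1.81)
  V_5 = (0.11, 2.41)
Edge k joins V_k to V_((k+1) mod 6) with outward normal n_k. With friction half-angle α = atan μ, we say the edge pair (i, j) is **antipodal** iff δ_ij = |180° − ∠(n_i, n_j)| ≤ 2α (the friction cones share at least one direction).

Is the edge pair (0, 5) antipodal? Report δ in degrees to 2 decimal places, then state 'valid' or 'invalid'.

α = atan 0.7 = 34.99°;  2α = 69.98°
edge 0: e_0 = (+4.95, -1.64);  n_0 = (-0.3145, -0.9493)
edge 5: e_5 = (-3.66, -2.88);  n_5 = (-0.6184, +0.7859)
∠(n_0, n_5) = 123.47°
δ = |180° − 123.47°| = 56.53°
56.53° ≤ 2α = 69.98°  →  valid

δ = 56.53°, valid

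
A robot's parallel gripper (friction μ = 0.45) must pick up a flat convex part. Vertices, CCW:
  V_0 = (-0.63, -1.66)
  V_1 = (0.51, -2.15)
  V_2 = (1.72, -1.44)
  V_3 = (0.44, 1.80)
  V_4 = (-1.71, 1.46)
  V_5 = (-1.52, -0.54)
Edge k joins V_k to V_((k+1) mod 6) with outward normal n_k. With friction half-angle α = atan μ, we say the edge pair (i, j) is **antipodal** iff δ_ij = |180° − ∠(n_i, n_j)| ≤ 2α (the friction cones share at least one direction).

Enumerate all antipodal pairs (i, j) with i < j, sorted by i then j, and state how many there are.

α = atan 0.45 = 24.23°;  2α = 48.46°
n_0 = (-0.3949, -0.9187)
n_1 = (+0.5061, -0.8625)
n_2 = (+0.9301, +0.3674)
n_3 = (-0.1562, +0.9877)
n_4 = (-0.9955, -0.0946)
n_5 = (-0.7829, -0.6221)
  (0,1): δ = 126.34°  ·
  (0,2): δ = 45.18°  ✓
  (0,3): δ = 32.25°  ✓
  (0,4): δ = 118.69°  ·
  (0,5): δ = 151.73°  ·
  (1,2): δ = 98.85°  ·
  (1,3): δ = 21.42°  ✓
  (1,4): δ = 65.02°  ·
  (1,5): δ = 98.07°  ·
  (2,3): δ = 102.57°  ·
  (2,4): δ = 16.13°  ✓
  (2,5): δ = 16.92°  ✓
  (3,4): δ = 93.56°  ·
  (3,5): δ = 60.51°  ·
  (4,5): δ = 146.95°  ·
antipodal pairs: 5

count = 5; pairs: (0,2), (0,3), (1,3), (2,4), (2,5)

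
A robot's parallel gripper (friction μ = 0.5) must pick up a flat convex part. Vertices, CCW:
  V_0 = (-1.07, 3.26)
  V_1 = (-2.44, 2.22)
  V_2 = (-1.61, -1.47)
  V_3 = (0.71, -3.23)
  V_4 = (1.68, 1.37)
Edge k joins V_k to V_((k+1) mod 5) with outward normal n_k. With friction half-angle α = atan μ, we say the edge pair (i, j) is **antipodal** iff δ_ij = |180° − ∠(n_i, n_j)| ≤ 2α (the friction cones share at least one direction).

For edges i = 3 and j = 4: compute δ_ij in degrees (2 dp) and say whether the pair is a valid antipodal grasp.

α = atan 0.5 = 26.57°;  2α = 53.13°
edge 3: e_3 = (+0.97, +4.60);  n_3 = (+0.9785, -0.2063)
edge 4: e_4 = (-2.75, +1.89);  n_4 = (+0.5664, +0.8241)
∠(n_3, n_4) = 67.41°
δ = |180° − 67.41°| = 112.59°
112.59° > 2α = 53.13°  →  invalid

δ = 112.59°, invalid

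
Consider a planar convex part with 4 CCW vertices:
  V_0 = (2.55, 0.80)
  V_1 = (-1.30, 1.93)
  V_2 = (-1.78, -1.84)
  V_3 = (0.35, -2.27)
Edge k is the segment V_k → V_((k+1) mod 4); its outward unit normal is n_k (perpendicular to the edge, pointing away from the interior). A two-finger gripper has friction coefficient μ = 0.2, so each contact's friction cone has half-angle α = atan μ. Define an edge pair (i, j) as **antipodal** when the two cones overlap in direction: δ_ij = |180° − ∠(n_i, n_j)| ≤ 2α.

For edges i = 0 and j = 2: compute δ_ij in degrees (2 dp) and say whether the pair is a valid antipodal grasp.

δ = 4.94°, valid

α = atan 0.2 = 11.31°;  2α = 22.62°
edge 0: e_0 = (-3.85, +1.13);  n_0 = (+0.2816, +0.9595)
edge 2: e_2 = (+2.13, -0.43);  n_2 = (-0.1979, -0.9802)
∠(n_0, n_2) = 175.06°
δ = |180° − 175.06°| = 4.94°
4.94° ≤ 2α = 22.62°  →  valid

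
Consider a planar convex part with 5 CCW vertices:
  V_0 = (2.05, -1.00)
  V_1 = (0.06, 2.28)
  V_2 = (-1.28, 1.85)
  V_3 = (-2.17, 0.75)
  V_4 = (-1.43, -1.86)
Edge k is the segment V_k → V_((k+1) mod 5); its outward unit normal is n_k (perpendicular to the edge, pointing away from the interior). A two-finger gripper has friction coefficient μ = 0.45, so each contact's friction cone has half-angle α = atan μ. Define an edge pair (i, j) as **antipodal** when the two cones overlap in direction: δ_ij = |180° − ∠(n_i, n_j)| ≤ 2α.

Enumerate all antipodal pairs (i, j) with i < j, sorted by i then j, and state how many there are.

α = atan 0.45 = 24.23°;  2α = 48.46°
n_0 = (+0.8550, +0.5187)
n_1 = (-0.3055, +0.9522)
n_2 = (-0.7774, +0.6290)
n_3 = (-0.9621, -0.2728)
n_4 = (+0.2399, -0.9708)
  (0,1): δ = 103.45°  ·
  (0,2): δ = 70.22°  ·
  (0,3): δ = 15.42°  ✓
  (0,4): δ = 72.64°  ·
  (1,2): δ = 146.77°  ·
  (1,3): δ = 91.96°  ·
  (1,4): δ = 3.91°  ✓
  (2,3): δ = 125.19°  ·
  (2,4): δ = 37.14°  ✓
  (3,4): δ = 91.95°  ·
antipodal pairs: 3

count = 3; pairs: (0,3), (1,4), (2,4)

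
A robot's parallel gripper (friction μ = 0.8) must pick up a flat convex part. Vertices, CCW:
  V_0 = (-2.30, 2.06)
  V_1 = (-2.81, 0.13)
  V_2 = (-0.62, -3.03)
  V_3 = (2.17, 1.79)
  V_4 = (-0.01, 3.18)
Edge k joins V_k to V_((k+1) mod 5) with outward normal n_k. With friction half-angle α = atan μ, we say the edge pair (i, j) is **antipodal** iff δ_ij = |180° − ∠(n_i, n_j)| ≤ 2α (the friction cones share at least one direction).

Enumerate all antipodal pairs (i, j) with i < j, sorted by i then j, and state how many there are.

count = 5; pairs: (0,2), (0,3), (1,2), (1,3), (2,4)

α = atan 0.8 = 38.66°;  2α = 77.32°
n_0 = (-0.9668, +0.2555)
n_1 = (-0.8219, -0.5696)
n_2 = (+0.8655, -0.5010)
n_3 = (+0.5376, +0.8432)
n_4 = (-0.4394, +0.8983)
  (0,1): δ = 130.47°  ·
  (0,2): δ = 15.26°  ✓
  (0,3): δ = 72.28°  ✓
  (0,4): δ = 130.86°  ·
  (1,2): δ = 64.79°  ✓
  (1,3): δ = 22.75°  ✓
  (1,4): δ = 81.34°  ·
  (2,3): δ = 92.46°  ·
  (2,4): δ = 33.87°  ✓
  (3,4): δ = 121.42°  ·
antipodal pairs: 5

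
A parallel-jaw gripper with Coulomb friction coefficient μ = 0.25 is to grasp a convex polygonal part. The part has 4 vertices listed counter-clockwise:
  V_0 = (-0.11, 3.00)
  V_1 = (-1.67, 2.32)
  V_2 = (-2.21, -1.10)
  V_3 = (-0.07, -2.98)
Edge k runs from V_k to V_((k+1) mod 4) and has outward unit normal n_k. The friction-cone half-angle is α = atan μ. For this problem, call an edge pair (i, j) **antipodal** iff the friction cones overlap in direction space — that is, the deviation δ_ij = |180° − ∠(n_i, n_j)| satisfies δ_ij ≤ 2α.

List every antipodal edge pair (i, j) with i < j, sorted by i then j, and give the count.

α = atan 0.25 = 14.04°;  2α = 28.07°
n_0 = (-0.3996, +0.9167)
n_1 = (-0.9878, +0.1560)
n_2 = (-0.6600, -0.7513)
n_3 = (+1.0000, +0.0067)
  (0,1): δ = 122.52°  ·
  (0,2): δ = 64.85°  ·
  (0,3): δ = 66.83°  ·
  (1,2): δ = 122.33°  ·
  (1,3): δ = 9.36°  ✓
  (2,3): δ = 48.32°  ·
antipodal pairs: 1

count = 1; pairs: (1,3)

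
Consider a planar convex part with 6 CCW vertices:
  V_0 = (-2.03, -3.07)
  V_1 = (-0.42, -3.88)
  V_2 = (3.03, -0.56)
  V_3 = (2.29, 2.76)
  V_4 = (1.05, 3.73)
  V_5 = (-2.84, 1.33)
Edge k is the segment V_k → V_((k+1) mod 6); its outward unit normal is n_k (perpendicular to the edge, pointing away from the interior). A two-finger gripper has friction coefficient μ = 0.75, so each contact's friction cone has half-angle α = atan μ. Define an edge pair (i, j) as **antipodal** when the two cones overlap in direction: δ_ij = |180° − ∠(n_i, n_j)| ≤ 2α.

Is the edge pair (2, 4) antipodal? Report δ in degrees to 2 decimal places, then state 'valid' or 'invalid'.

δ = 70.89°, valid

α = atan 0.75 = 36.87°;  2α = 73.74°
edge 2: e_2 = (-0.74, +3.32);  n_2 = (+0.9760, +0.2176)
edge 4: e_4 = (-3.89, -2.40);  n_4 = (-0.5251, +0.8511)
∠(n_2, n_4) = 109.11°
δ = |180° − 109.11°| = 70.89°
70.89° ≤ 2α = 73.74°  →  valid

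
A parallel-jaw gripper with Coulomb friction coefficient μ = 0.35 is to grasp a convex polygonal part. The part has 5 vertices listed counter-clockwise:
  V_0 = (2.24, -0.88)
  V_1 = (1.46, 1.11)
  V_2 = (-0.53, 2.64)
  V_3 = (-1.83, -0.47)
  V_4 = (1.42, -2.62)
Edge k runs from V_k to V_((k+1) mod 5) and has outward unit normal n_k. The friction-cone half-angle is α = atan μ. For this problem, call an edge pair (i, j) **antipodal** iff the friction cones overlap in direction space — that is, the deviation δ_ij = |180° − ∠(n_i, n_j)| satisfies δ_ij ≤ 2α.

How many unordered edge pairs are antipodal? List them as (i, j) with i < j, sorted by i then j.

α = atan 0.35 = 19.29°;  2α = 38.58°
n_0 = (+0.9310, +0.3649)
n_1 = (+0.6095, +0.7928)
n_2 = (-0.9226, +0.3857)
n_3 = (-0.5517, -0.8340)
n_4 = (+0.9046, -0.4263)
  (0,1): δ = 148.96°  ·
  (0,2): δ = 44.09°  ·
  (0,3): δ = 35.11°  ✓
  (0,4): δ = 133.36°  ·
  (1,2): δ = 75.13°  ·
  (1,3): δ = 4.07°  ✓
  (1,4): δ = 102.32°  ·
  (2,3): δ = 100.80°  ·
  (2,4): δ = 2.55°  ✓
  (3,4): δ = 81.75°  ·
antipodal pairs: 3

count = 3; pairs: (0,3), (1,3), (2,4)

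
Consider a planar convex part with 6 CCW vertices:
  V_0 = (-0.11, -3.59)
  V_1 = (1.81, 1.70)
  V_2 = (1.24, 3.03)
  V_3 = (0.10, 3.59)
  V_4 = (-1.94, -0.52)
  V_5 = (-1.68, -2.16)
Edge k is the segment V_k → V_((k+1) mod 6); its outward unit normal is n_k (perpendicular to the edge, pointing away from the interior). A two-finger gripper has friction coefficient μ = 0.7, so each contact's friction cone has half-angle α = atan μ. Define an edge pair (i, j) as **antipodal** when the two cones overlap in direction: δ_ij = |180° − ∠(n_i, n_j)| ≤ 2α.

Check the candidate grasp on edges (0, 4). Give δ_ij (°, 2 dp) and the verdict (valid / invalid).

δ = 28.96°, valid

α = atan 0.7 = 34.99°;  2α = 69.98°
edge 0: e_0 = (+1.92, +5.29);  n_0 = (+0.9400, -0.3412)
edge 4: e_4 = (+0.26, -1.64);  n_4 = (-0.9877, -0.1566)
∠(n_0, n_4) = 151.04°
δ = |180° − 151.04°| = 28.96°
28.96° ≤ 2α = 69.98°  →  valid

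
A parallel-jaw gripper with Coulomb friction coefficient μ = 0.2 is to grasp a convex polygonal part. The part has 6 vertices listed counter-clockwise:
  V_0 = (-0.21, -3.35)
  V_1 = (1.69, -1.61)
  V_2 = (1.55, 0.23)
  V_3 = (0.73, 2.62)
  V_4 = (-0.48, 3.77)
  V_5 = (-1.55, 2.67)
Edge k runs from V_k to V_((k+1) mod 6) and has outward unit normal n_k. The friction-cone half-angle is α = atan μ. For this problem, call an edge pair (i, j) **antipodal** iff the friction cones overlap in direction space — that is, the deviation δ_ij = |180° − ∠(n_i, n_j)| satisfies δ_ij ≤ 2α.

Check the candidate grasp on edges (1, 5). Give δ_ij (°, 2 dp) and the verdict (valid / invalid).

δ = 8.20°, valid

α = atan 0.2 = 11.31°;  2α = 22.62°
edge 1: e_1 = (-0.14, +1.84);  n_1 = (+0.9971, +0.0759)
edge 5: e_5 = (+1.34, -6.02);  n_5 = (-0.9761, -0.2173)
∠(n_1, n_5) = 171.80°
δ = |180° − 171.80°| = 8.20°
8.20° ≤ 2α = 22.62°  →  valid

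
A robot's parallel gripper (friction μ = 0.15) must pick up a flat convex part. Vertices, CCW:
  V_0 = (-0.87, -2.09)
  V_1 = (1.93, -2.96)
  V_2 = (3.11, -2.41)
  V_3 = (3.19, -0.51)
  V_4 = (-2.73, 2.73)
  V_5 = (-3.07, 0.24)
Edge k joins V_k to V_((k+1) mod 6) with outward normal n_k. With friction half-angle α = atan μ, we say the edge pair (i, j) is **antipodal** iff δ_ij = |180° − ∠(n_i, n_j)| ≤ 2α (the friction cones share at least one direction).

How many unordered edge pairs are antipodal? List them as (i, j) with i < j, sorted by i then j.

count = 2; pairs: (0,3), (2,4)

α = atan 0.15 = 8.53°;  2α = 17.06°
n_0 = (-0.2967, -0.9550)
n_1 = (+0.4225, -0.9064)
n_2 = (+0.9991, -0.0421)
n_3 = (+0.4801, +0.8772)
n_4 = (-0.9908, +0.1353)
n_5 = (-0.7271, -0.6865)
  (0,1): δ = 137.75°  ·
  (0,2): δ = 75.15°  ·
  (0,3): δ = 11.43°  ✓
  (0,4): δ = 99.49°  ·
  (0,5): δ = 150.62°  ·
  (1,2): δ = 117.40°  ·
  (1,3): δ = 53.68°  ·
  (1,4): δ = 57.23°  ·
  (1,5): δ = 108.37°  ·
  (2,3): δ = 116.28°  ·
  (2,4): δ = 5.36°  ✓
  (2,5): δ = 45.77°  ·
  (3,4): δ = 69.08°  ·
  (3,5): δ = 17.95°  ·
  (4,5): δ = 128.87°  ·
antipodal pairs: 2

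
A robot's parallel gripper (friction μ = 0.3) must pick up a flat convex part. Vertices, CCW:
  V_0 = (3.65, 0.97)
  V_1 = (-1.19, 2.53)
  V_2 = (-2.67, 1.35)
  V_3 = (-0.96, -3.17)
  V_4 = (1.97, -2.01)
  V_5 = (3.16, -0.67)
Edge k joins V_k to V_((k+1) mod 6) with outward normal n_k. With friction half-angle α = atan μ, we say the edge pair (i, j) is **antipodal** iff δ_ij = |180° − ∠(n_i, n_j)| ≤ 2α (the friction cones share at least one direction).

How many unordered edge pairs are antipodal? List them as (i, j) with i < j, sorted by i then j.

α = atan 0.3 = 16.70°;  2α = 33.40°
n_0 = (+0.3068, +0.9518)
n_1 = (-0.6234, +0.7819)
n_2 = (-0.9353, -0.3538)
n_3 = (+0.3681, -0.9298)
n_4 = (+0.7477, -0.6640)
n_5 = (+0.9581, -0.2863)
  (0,1): δ = 123.57°  ·
  (0,2): δ = 51.41°  ·
  (0,3): δ = 39.46°  ·
  (0,4): δ = 66.26°  ·
  (0,5): δ = 91.23°  ·
  (1,2): δ = 107.84°  ·
  (1,3): δ = 16.97°  ✓
  (1,4): δ = 9.83°  ✓
  (1,5): δ = 34.80°  ·
  (2,3): δ = 89.12°  ·
  (2,4): δ = 62.33°  ·
  (2,5): δ = 37.36°  ·
  (3,4): δ = 153.21°  ·
  (3,5): δ = 128.23°  ·
  (4,5): δ = 155.03°  ·
antipodal pairs: 2

count = 2; pairs: (1,3), (1,4)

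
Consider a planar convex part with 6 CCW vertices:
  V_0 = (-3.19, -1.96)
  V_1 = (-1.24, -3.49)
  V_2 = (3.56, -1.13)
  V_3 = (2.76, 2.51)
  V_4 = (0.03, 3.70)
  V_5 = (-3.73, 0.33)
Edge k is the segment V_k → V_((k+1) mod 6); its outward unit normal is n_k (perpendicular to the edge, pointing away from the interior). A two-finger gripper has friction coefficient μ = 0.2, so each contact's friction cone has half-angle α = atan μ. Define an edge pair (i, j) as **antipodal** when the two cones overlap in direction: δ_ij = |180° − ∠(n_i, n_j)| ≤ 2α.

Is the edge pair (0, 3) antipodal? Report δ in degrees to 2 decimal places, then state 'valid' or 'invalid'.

α = atan 0.2 = 11.31°;  2α = 22.62°
edge 0: e_0 = (+1.95, -1.53);  n_0 = (-0.6173, -0.7867)
edge 3: e_3 = (-2.73, +1.19);  n_3 = (+0.3996, +0.9167)
∠(n_0, n_3) = 165.43°
δ = |180° − 165.43°| = 14.57°
14.57° ≤ 2α = 22.62°  →  valid

δ = 14.57°, valid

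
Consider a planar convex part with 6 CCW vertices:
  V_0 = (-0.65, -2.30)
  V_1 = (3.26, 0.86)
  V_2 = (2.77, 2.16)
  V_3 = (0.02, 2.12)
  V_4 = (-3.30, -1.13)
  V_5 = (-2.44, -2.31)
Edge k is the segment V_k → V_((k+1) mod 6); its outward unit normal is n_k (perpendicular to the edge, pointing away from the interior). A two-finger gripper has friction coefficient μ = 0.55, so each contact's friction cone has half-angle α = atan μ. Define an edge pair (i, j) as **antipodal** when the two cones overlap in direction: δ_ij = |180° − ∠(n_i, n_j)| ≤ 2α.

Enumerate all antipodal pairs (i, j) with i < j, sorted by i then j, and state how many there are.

count = 6; pairs: (0,2), (0,3), (1,4), (2,4), (2,5), (3,5)

α = atan 0.55 = 28.81°;  2α = 57.62°
n_0 = (+0.6286, -0.7778)
n_1 = (+0.9357, +0.3527)
n_2 = (-0.0145, +0.9999)
n_3 = (-0.6995, +0.7146)
n_4 = (-0.8081, -0.5890)
n_5 = (+0.0056, -1.0000)
  (0,1): δ = 108.29°  ·
  (0,2): δ = 38.11°  ✓
  (0,3): δ = 5.44°  ✓
  (0,4): δ = 87.14°  ·
  (0,5): δ = 141.38°  ·
  (1,2): δ = 109.82°  ·
  (1,3): δ = 66.26°  ·
  (1,4): δ = 15.43°  ✓
  (1,5): δ = 69.67°  ·
  (2,3): δ = 136.44°  ·
  (2,4): δ = 54.75°  ✓
  (2,5): δ = 0.51°  ✓
  (3,4): δ = 98.30°  ·
  (3,5): δ = 44.07°  ✓
  (4,5): δ = 125.76°  ·
antipodal pairs: 6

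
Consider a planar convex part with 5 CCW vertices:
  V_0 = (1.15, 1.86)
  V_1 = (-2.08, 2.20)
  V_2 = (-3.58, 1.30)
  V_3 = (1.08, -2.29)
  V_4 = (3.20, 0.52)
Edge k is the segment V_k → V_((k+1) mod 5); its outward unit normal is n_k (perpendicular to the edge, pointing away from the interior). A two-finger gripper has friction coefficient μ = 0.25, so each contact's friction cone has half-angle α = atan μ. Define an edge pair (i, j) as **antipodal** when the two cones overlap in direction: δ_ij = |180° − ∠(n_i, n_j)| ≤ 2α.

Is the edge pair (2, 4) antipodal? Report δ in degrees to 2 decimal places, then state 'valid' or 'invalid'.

α = atan 0.25 = 14.04°;  2α = 28.07°
edge 2: e_2 = (+4.66, -3.59);  n_2 = (-0.6103, -0.7922)
edge 4: e_4 = (-2.05, +1.34);  n_4 = (+0.5471, +0.8370)
∠(n_2, n_4) = 175.56°
δ = |180° − 175.56°| = 4.44°
4.44° ≤ 2α = 28.07°  →  valid

δ = 4.44°, valid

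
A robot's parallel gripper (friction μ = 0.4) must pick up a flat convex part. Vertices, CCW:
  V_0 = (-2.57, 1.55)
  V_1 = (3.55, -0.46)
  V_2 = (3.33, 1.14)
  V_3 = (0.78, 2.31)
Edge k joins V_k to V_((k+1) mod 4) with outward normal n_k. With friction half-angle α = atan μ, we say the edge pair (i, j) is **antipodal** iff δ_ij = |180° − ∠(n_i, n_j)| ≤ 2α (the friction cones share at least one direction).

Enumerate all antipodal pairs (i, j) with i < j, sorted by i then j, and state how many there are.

count = 2; pairs: (0,2), (0,3)

α = atan 0.4 = 21.80°;  2α = 43.60°
n_0 = (-0.3120, -0.9501)
n_1 = (+0.9907, +0.1362)
n_2 = (+0.4170, +0.9089)
n_3 = (-0.2212, +0.9752)
  (0,1): δ = 63.99°  ·
  (0,2): δ = 6.46°  ✓
  (0,3): δ = 30.96°  ✓
  (1,2): δ = 122.48°  ·
  (1,3): δ = 85.05°  ·
  (2,3): δ = 142.57°  ·
antipodal pairs: 2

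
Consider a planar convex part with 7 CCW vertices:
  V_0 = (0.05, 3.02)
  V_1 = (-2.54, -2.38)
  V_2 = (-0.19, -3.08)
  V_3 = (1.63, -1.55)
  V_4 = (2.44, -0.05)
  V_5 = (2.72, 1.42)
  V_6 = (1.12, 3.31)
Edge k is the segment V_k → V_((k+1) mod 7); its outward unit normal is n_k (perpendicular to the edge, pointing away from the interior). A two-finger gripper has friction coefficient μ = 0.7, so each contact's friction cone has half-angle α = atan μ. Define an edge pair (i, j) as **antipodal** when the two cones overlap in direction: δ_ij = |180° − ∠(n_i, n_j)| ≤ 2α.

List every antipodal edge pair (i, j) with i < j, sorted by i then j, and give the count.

α = atan 0.7 = 34.99°;  2α = 69.98°
n_0 = (-0.9017, +0.4325)
n_1 = (-0.2855, -0.9584)
n_2 = (+0.6435, -0.7655)
n_3 = (+0.8799, -0.4751)
n_4 = (+0.9823, -0.1871)
n_5 = (+0.7632, +0.6461)
n_6 = (-0.2616, +0.9652)
  (0,1): δ = 80.96°  ·
  (0,2): δ = 24.32°  ✓
  (0,3): δ = 2.75°  ✓
  (0,4): δ = 14.84°  ✓
  (0,5): δ = 65.87°  ✓
  (0,6): δ = 130.79°  ·
  (1,2): δ = 123.36°  ·
  (1,3): δ = 101.78°  ·
  (1,4): δ = 84.20°  ·
  (1,5): δ = 33.16°  ✓
  (1,6): δ = 31.75°  ✓
  (2,3): δ = 158.42°  ·
  (2,4): δ = 140.84°  ·
  (2,5): δ = 89.80°  ·
  (2,6): δ = 24.89°  ✓
  (3,4): δ = 162.42°  ·
  (3,5): δ = 111.38°  ·
  (3,6): δ = 46.47°  ✓
  (4,5): δ = 128.97°  ·
  (4,6): δ = 64.05°  ✓
  (5,6): δ = 115.09°  ·
antipodal pairs: 9

count = 9; pairs: (0,2), (0,3), (0,4), (0,5), (1,5), (1,6), (2,6), (3,6), (4,6)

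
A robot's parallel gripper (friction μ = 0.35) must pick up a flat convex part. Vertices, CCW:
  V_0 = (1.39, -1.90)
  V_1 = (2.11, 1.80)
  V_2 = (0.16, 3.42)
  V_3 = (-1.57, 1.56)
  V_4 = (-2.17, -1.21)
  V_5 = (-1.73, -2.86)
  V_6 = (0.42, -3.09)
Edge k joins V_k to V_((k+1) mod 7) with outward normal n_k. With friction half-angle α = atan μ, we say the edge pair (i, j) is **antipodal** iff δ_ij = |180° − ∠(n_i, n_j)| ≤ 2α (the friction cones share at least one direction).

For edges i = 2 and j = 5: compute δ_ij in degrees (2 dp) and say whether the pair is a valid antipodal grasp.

δ = 53.18°, invalid

α = atan 0.35 = 19.29°;  2α = 38.58°
edge 2: e_2 = (-1.73, -1.86);  n_2 = (-0.7322, +0.6811)
edge 5: e_5 = (+2.15, -0.23);  n_5 = (-0.1064, -0.9943)
∠(n_2, n_5) = 126.82°
δ = |180° − 126.82°| = 53.18°
53.18° > 2α = 38.58°  →  invalid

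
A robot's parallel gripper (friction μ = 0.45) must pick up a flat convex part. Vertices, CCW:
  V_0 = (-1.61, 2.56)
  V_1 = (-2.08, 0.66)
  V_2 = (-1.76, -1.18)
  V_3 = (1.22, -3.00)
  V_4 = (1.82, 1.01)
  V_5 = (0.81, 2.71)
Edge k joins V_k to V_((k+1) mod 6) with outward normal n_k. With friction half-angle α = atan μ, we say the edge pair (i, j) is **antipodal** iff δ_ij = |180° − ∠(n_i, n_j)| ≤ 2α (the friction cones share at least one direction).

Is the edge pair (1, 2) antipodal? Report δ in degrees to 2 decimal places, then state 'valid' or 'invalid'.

α = atan 0.45 = 24.23°;  2α = 48.46°
edge 1: e_1 = (+0.32, -1.84);  n_1 = (-0.9852, -0.1713)
edge 2: e_2 = (+2.98, -1.82);  n_2 = (-0.5212, -0.8534)
∠(n_1, n_2) = 48.72°
δ = |180° − 48.72°| = 131.28°
131.28° > 2α = 48.46°  →  invalid

δ = 131.28°, invalid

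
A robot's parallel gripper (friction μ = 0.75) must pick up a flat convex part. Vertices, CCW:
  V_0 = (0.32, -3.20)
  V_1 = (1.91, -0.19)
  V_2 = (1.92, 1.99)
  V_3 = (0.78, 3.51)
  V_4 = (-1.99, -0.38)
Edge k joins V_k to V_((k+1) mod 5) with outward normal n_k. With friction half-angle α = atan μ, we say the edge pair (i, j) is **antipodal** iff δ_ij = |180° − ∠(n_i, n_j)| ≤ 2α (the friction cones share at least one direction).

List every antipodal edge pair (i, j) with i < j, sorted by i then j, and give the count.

count = 6; pairs: (0,3), (0,4), (1,3), (1,4), (2,3), (2,4)

α = atan 0.75 = 36.87°;  2α = 73.74°
n_0 = (+0.8842, -0.4671)
n_1 = (+1.0000, -0.0046)
n_2 = (+0.8000, +0.6000)
n_3 = (-0.8146, +0.5800)
n_4 = (-0.7736, -0.6337)
  (0,1): δ = 152.42°  ·
  (0,2): δ = 115.29°  ·
  (0,3): δ = 7.61°  ✓
  (0,4): δ = 67.17°  ✓
  (1,2): δ = 142.87°  ·
  (1,3): δ = 35.19°  ✓
  (1,4): δ = 39.59°  ✓
  (2,3): δ = 72.32°  ✓
  (2,4): δ = 2.45°  ✓
  (3,4): δ = 105.22°  ·
antipodal pairs: 6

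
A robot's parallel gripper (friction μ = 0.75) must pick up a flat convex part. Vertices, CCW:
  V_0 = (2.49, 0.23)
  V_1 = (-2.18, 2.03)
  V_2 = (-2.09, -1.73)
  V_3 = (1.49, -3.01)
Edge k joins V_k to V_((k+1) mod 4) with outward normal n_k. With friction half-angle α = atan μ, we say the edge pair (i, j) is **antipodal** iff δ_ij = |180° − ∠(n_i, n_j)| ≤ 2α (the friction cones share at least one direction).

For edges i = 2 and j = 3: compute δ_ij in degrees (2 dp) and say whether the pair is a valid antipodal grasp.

δ = 87.48°, invalid

α = atan 0.75 = 36.87°;  2α = 73.74°
edge 2: e_2 = (+3.58, -1.28);  n_2 = (-0.3367, -0.9416)
edge 3: e_3 = (+1.00, +3.24);  n_3 = (+0.9555, -0.2949)
∠(n_2, n_3) = 92.52°
δ = |180° − 92.52°| = 87.48°
87.48° > 2α = 73.74°  →  invalid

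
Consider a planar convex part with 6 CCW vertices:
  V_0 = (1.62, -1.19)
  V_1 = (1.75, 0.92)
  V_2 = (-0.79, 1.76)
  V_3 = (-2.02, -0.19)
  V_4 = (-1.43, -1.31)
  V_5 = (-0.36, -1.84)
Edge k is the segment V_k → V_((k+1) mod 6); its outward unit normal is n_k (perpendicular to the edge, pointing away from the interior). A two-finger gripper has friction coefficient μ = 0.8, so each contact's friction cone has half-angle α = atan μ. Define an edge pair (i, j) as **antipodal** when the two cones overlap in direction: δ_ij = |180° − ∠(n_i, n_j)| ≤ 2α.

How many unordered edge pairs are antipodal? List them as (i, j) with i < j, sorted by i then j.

α = atan 0.8 = 38.66°;  2α = 77.32°
n_0 = (+0.9981, -0.0615)
n_1 = (+0.3140, +0.9494)
n_2 = (-0.8458, +0.5335)
n_3 = (-0.8847, -0.4661)
n_4 = (-0.4439, -0.8961)
n_5 = (+0.3119, -0.9501)
  (0,1): δ = 104.77°  ·
  (0,2): δ = 28.72°  ✓
  (0,3): δ = 31.31°  ✓
  (0,4): δ = 67.18°  ✓
  (0,5): δ = 111.70°  ·
  (1,2): δ = 103.94°  ·
  (1,3): δ = 43.92°  ✓
  (1,4): δ = 8.05°  ✓
  (1,5): δ = 36.47°  ✓
  (2,3): δ = 119.98°  ·
  (2,4): δ = 84.11°  ·
  (2,5): δ = 39.58°  ✓
  (3,4): δ = 144.13°  ·
  (3,5): δ = 99.61°  ·
  (4,5): δ = 135.48°  ·
antipodal pairs: 7

count = 7; pairs: (0,2), (0,3), (0,4), (1,3), (1,4), (1,5), (2,5)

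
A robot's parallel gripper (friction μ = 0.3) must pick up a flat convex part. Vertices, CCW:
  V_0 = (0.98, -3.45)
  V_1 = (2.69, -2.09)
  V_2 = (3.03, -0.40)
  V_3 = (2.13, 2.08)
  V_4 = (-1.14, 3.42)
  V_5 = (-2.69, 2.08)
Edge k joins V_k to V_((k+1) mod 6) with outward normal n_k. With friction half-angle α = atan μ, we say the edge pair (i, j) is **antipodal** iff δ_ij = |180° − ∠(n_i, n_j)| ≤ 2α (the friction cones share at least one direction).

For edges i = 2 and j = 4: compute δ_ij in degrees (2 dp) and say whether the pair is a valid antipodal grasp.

α = atan 0.3 = 16.70°;  2α = 33.40°
edge 2: e_2 = (-0.90, +2.48);  n_2 = (+0.9400, +0.3411)
edge 4: e_4 = (-1.55, -1.34);  n_4 = (-0.6540, +0.7565)
∠(n_2, n_4) = 110.90°
δ = |180° − 110.90°| = 69.10°
69.10° > 2α = 33.40°  →  invalid

δ = 69.10°, invalid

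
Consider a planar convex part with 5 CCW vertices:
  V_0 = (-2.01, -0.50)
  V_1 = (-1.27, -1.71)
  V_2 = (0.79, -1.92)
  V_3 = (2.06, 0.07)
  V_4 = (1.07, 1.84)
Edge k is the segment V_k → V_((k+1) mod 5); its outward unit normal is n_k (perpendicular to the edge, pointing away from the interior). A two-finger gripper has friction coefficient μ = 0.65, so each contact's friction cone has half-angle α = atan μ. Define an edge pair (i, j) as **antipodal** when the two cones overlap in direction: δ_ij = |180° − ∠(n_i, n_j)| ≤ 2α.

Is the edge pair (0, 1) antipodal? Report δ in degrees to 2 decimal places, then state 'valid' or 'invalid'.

δ = 127.27°, invalid

α = atan 0.65 = 33.02°;  2α = 66.05°
edge 0: e_0 = (+0.74, -1.21);  n_0 = (-0.8531, -0.5217)
edge 1: e_1 = (+2.06, -0.21);  n_1 = (-0.1014, -0.9948)
∠(n_0, n_1) = 52.73°
δ = |180° − 52.73°| = 127.27°
127.27° > 2α = 66.05°  →  invalid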